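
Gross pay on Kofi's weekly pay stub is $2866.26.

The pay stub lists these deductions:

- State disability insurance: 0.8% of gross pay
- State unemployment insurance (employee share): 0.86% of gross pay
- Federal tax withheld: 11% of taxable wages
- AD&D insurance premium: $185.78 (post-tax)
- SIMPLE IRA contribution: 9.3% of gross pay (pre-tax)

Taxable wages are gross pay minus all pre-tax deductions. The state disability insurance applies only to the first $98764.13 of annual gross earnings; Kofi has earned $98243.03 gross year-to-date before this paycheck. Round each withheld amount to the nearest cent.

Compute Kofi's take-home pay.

SIMPLE IRA contribution: $2866.26 × 0.093 = $266.56
Taxable wages = $2866.26 − $266.56 = $2599.70
Federal tax withheld: $2599.70 × 0.11 = $285.97
State disability insurance: only $98764.13 − $98243.03 = $521.10 of this check is subject → $521.10 × 0.008 = $4.17
State unemployment insurance (employee share): $2866.26 × 0.0086 = $24.65
AD&D insurance premium: $185.78
Total deductions = $266.56 + $285.97 + $4.17 + $24.65 + $185.78 = $767.13
Net pay = $2866.26 − $767.13 = $2099.13

$2099.13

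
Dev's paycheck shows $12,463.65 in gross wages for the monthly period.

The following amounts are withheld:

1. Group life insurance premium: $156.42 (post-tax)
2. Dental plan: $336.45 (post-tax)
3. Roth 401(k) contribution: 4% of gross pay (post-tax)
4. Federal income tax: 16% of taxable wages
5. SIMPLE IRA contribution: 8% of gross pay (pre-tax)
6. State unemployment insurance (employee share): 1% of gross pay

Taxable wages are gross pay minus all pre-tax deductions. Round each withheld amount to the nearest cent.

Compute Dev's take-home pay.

$8,515.85

SIMPLE IRA contribution: $12,463.65 × 0.08 = $997.09
Taxable wages = $12,463.65 − $997.09 = $11,466.56
Federal income tax: $11,466.56 × 0.16 = $1,834.65
State unemployment insurance (employee share): $12,463.65 × 0.01 = $124.64
Group life insurance premium: $156.42
Dental plan: $336.45
Roth 401(k) contribution: $12,463.65 × 0.04 = $498.55
Total deductions = $997.09 + $1,834.65 + $124.64 + $156.42 + $336.45 + $498.55 = $3,947.80
Net pay = $12,463.65 − $3,947.80 = $8,515.85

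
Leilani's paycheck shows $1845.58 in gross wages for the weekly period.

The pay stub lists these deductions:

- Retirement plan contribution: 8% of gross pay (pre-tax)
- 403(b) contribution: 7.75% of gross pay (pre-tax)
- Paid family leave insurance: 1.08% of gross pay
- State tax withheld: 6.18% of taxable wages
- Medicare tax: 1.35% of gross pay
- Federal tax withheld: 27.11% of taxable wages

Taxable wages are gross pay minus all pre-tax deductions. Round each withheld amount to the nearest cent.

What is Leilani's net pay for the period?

$992.43

403(b) contribution: $1845.58 × 0.0775 = $143.03
Retirement plan contribution: $1845.58 × 0.08 = $147.65
Pre-tax total = $143.03 + $147.65 = $290.68
Taxable wages = $1845.58 − $290.68 = $1554.90
State tax withheld: $1554.90 × 0.0618 = $96.09
Federal tax withheld: $1554.90 × 0.2711 = $421.53
Paid family leave insurance: $1845.58 × 0.0108 = $19.93
Medicare tax: $1845.58 × 0.0135 = $24.92
Total deductions = $143.03 + $147.65 + $96.09 + $421.53 + $19.93 + $24.92 = $853.15
Net pay = $1845.58 − $853.15 = $992.43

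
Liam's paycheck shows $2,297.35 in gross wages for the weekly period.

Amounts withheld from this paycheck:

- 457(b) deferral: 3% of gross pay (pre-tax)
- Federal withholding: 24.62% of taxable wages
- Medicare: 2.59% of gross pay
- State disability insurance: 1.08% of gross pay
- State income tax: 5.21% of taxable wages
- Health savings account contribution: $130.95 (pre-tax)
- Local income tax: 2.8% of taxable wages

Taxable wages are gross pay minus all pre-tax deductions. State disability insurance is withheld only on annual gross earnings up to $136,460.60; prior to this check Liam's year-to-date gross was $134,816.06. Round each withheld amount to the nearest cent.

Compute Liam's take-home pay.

457(b) deferral: $2,297.35 × 0.03 = $68.92
Health savings account contribution: $130.95
Pre-tax total = $68.92 + $130.95 = $199.87
Taxable wages = $2,297.35 − $199.87 = $2,097.48
Federal withholding: $2,097.48 × 0.2462 = $516.40
Local income tax: $2,097.48 × 0.028 = $58.73
State income tax: $2,097.48 × 0.0521 = $109.28
Medicare: $2,297.35 × 0.0259 = $59.50
State disability insurance: only $136,460.60 − $134,816.06 = $1,644.54 of this check is subject → $1,644.54 × 0.0108 = $17.76
Total deductions = $68.92 + $130.95 + $516.40 + $58.73 + $109.28 + $59.50 + $17.76 = $961.54
Net pay = $2,297.35 − $961.54 = $1,335.81

$1,335.81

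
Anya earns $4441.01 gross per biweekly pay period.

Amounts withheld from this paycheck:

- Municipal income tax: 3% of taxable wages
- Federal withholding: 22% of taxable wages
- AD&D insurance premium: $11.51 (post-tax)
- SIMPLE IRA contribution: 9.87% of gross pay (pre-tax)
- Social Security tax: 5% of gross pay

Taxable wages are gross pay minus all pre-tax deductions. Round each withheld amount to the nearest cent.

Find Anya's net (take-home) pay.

$2768.45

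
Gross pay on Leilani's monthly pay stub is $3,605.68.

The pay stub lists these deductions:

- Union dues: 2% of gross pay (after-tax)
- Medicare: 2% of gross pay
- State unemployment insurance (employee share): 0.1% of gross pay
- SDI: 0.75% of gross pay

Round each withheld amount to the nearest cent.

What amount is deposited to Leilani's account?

$3,430.81

Medicare: $3,605.68 × 0.02 = $72.11
State unemployment insurance (employee share): $3,605.68 × 0.001 = $3.61
SDI: $3,605.68 × 0.0075 = $27.04
Union dues: $3,605.68 × 0.02 = $72.11
Total deductions = $72.11 + $3.61 + $27.04 + $72.11 = $174.87
Net pay = $3,605.68 − $174.87 = $3,430.81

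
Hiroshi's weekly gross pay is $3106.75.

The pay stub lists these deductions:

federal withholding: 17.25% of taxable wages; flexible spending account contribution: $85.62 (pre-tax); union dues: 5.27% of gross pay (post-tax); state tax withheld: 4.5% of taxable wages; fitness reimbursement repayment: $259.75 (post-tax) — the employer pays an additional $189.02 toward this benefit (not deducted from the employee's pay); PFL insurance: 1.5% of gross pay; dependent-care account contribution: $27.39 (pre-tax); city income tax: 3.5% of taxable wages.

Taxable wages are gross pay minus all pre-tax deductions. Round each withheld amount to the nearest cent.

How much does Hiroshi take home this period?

Flexible spending account contribution: $85.62
Dependent-care account contribution: $27.39
Pre-tax total = $85.62 + $27.39 = $113.01
Taxable wages = $3106.75 − $113.01 = $2993.74
State tax withheld: $2993.74 × 0.045 = $134.72
Federal withholding: $2993.74 × 0.1725 = $516.42
City income tax: $2993.74 × 0.035 = $104.78
PFL insurance: $3106.75 × 0.015 = $46.60
Union dues: $3106.75 × 0.0527 = $163.73
Fitness reimbursement repayment: $259.75
(Employer's $189.02 toward fitness reimbursement repayment is not withheld from the employee.)
Total deductions = $85.62 + $27.39 + $134.72 + $516.42 + $104.78 + $46.60 + $163.73 + $259.75 = $1339.01
Net pay = $3106.75 − $1339.01 = $1767.74

$1767.74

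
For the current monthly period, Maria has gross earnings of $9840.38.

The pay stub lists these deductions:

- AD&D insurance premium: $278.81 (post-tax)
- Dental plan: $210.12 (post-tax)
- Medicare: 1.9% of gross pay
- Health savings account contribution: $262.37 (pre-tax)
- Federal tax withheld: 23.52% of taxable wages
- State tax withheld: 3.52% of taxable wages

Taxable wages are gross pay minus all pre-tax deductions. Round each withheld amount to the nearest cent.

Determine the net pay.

Health savings account contribution: $262.37
Taxable wages = $9840.38 − $262.37 = $9578.01
State tax withheld: $9578.01 × 0.0352 = $337.15
Federal tax withheld: $9578.01 × 0.2352 = $2252.75
Medicare: $9840.38 × 0.019 = $186.97
Dental plan: $210.12
AD&D insurance premium: $278.81
Total deductions = $262.37 + $337.15 + $2252.75 + $186.97 + $210.12 + $278.81 = $3528.17
Net pay = $9840.38 − $3528.17 = $6312.21

$6312.21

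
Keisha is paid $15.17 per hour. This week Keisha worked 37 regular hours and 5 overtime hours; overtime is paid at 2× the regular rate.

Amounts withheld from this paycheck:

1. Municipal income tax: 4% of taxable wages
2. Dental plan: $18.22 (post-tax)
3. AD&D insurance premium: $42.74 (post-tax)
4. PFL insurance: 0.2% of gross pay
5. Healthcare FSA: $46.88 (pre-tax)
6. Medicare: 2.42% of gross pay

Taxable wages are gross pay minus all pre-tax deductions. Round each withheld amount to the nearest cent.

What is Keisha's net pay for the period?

$559.83

Regular pay: 37 × $15.17 = $561.29
Overtime pay: 5 × $15.17 × 2 = $151.70
Gross pay = $561.29 + $151.70 = $712.99
Healthcare FSA: $46.88
Taxable wages = $712.99 − $46.88 = $666.11
Municipal income tax: $666.11 × 0.04 = $26.64
PFL insurance: $712.99 × 0.002 = $1.43
Medicare: $712.99 × 0.0242 = $17.25
Dental plan: $18.22
AD&D insurance premium: $42.74
Total deductions = $46.88 + $26.64 + $1.43 + $17.25 + $18.22 + $42.74 = $153.16
Net pay = $712.99 − $153.16 = $559.83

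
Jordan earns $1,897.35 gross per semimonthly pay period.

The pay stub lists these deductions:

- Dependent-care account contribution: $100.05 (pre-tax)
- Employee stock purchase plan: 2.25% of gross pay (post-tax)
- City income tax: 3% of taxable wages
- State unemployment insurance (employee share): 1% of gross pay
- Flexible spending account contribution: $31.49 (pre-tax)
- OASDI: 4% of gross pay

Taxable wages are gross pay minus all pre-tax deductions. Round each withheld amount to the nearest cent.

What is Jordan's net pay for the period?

Dependent-care account contribution: $100.05
Flexible spending account contribution: $31.49
Pre-tax total = $100.05 + $31.49 = $131.54
Taxable wages = $1,897.35 − $131.54 = $1,765.81
City income tax: $1,765.81 × 0.03 = $52.97
State unemployment insurance (employee share): $1,897.35 × 0.01 = $18.97
OASDI: $1,897.35 × 0.04 = $75.89
Employee stock purchase plan: $1,897.35 × 0.0225 = $42.69
Total deductions = $100.05 + $31.49 + $52.97 + $18.97 + $75.89 + $42.69 = $322.06
Net pay = $1,897.35 − $322.06 = $1,575.29

$1,575.29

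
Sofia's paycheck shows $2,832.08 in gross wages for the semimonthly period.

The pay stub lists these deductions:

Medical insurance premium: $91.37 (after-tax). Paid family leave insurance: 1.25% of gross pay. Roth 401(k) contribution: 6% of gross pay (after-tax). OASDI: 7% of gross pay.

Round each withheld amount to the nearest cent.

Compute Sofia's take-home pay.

Paid family leave insurance: $2,832.08 × 0.0125 = $35.40
OASDI: $2,832.08 × 0.07 = $198.25
Medical insurance premium: $91.37
Roth 401(k) contribution: $2,832.08 × 0.06 = $169.92
Total deductions = $35.40 + $198.25 + $91.37 + $169.92 = $494.94
Net pay = $2,832.08 − $494.94 = $2,337.14

$2,337.14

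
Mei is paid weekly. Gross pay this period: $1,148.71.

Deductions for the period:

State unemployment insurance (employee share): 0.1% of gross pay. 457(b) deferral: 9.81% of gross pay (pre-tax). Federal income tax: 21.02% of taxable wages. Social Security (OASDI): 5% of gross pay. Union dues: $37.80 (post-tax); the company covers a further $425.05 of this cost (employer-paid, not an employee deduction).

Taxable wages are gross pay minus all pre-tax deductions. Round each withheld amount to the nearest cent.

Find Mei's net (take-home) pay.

457(b) deferral: $1,148.71 × 0.0981 = $112.69
Taxable wages = $1,148.71 − $112.69 = $1,036.02
Federal income tax: $1,036.02 × 0.2102 = $217.77
Social Security (OASDI): $1,148.71 × 0.05 = $57.44
State unemployment insurance (employee share): $1,148.71 × 0.001 = $1.15
Union dues: $37.80
(Employer's $425.05 toward union dues is not withheld from the employee.)
Total deductions = $112.69 + $217.77 + $57.44 + $1.15 + $37.80 = $426.85
Net pay = $1,148.71 − $426.85 = $721.86

$721.86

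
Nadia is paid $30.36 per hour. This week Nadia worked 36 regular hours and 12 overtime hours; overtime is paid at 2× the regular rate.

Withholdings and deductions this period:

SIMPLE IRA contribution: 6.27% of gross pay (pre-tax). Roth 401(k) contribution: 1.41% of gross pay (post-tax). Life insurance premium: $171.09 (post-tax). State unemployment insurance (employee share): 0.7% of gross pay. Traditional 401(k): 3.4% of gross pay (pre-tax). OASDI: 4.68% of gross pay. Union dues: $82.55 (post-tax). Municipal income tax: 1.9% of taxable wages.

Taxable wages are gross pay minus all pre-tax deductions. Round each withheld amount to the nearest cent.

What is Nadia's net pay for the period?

Regular pay: 36 × $30.36 = $1,092.96
Overtime pay: 12 × $30.36 × 2 = $728.64
Gross pay = $1,092.96 + $728.64 = $1,821.60
SIMPLE IRA contribution: $1,821.60 × 0.0627 = $114.21
Traditional 401(k): $1,821.60 × 0.034 = $61.93
Pre-tax total = $114.21 + $61.93 = $176.14
Taxable wages = $1,821.60 − $176.14 = $1,645.46
Municipal income tax: $1,645.46 × 0.019 = $31.26
State unemployment insurance (employee share): $1,821.60 × 0.007 = $12.75
OASDI: $1,821.60 × 0.0468 = $85.25
Roth 401(k) contribution: $1,821.60 × 0.0141 = $25.68
Life insurance premium: $171.09
Union dues: $82.55
Total deductions = $114.21 + $61.93 + $31.26 + $12.75 + $85.25 + $25.68 + $171.09 + $82.55 = $584.72
Net pay = $1,821.60 − $584.72 = $1,236.88

$1,236.88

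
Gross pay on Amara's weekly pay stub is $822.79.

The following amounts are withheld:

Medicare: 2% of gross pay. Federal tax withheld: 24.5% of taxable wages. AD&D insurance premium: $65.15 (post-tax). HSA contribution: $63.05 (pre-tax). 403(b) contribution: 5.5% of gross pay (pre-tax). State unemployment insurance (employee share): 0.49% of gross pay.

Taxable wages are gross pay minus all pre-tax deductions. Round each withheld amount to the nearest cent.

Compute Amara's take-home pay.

403(b) contribution: $822.79 × 0.055 = $45.25
HSA contribution: $63.05
Pre-tax total = $45.25 + $63.05 = $108.30
Taxable wages = $822.79 − $108.30 = $714.49
Federal tax withheld: $714.49 × 0.245 = $175.05
State unemployment insurance (employee share): $822.79 × 0.0049 = $4.03
Medicare: $822.79 × 0.02 = $16.46
AD&D insurance premium: $65.15
Total deductions = $45.25 + $63.05 + $175.05 + $4.03 + $16.46 + $65.15 = $368.99
Net pay = $822.79 − $368.99 = $453.80

$453.80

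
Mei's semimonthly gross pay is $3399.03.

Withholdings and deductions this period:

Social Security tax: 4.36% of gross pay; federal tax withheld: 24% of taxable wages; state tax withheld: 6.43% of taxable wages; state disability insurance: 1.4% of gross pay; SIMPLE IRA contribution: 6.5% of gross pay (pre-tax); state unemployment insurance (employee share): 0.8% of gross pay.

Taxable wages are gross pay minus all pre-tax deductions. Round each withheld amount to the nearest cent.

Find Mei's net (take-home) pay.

SIMPLE IRA contribution: $3399.03 × 0.065 = $220.94
Taxable wages = $3399.03 − $220.94 = $3178.09
Federal tax withheld: $3178.09 × 0.24 = $762.74
State tax withheld: $3178.09 × 0.0643 = $204.35
State unemployment insurance (employee share): $3399.03 × 0.008 = $27.19
State disability insurance: $3399.03 × 0.014 = $47.59
Social Security tax: $3399.03 × 0.0436 = $148.20
Total deductions = $220.94 + $762.74 + $204.35 + $27.19 + $47.59 + $148.20 = $1411.01
Net pay = $3399.03 − $1411.01 = $1988.02

$1988.02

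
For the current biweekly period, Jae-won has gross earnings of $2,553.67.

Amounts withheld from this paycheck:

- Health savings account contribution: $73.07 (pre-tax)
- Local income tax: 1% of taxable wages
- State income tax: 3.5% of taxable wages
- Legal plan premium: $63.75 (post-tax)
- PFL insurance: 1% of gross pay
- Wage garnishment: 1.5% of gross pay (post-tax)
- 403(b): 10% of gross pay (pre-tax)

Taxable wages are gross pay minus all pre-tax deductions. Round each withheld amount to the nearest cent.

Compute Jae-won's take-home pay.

$1,997.50

Health savings account contribution: $73.07
403(b): $2,553.67 × 0.1 = $255.37
Pre-tax total = $73.07 + $255.37 = $328.44
Taxable wages = $2,553.67 − $328.44 = $2,225.23
Local income tax: $2,225.23 × 0.01 = $22.25
State income tax: $2,225.23 × 0.035 = $77.88
PFL insurance: $2,553.67 × 0.01 = $25.54
Legal plan premium: $63.75
Wage garnishment: $2,553.67 × 0.015 = $38.31
Total deductions = $73.07 + $255.37 + $22.25 + $77.88 + $25.54 + $63.75 + $38.31 = $556.17
Net pay = $2,553.67 − $556.17 = $1,997.50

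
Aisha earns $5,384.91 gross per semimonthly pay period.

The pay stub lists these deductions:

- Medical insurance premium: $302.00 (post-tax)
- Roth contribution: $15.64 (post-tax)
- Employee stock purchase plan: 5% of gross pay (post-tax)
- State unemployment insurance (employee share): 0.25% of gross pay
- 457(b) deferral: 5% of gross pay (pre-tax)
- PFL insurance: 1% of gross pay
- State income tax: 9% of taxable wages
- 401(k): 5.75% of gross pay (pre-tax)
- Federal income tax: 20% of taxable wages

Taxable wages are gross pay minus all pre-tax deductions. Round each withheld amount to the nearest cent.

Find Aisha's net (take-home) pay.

401(k): $5,384.91 × 0.0575 = $309.63
457(b) deferral: $5,384.91 × 0.05 = $269.25
Pre-tax total = $309.63 + $269.25 = $578.88
Taxable wages = $5,384.91 − $578.88 = $4,806.03
State income tax: $4,806.03 × 0.09 = $432.54
Federal income tax: $4,806.03 × 0.2 = $961.21
State unemployment insurance (employee share): $5,384.91 × 0.0025 = $13.46
PFL insurance: $5,384.91 × 0.01 = $53.85
Employee stock purchase plan: $5,384.91 × 0.05 = $269.25
Medical insurance premium: $302.00
Roth contribution: $15.64
Total deductions = $309.63 + $269.25 + $432.54 + $961.21 + $13.46 + $53.85 + $269.25 + $302.00 + $15.64 = $2,626.83
Net pay = $5,384.91 − $2,626.83 = $2,758.08

$2,758.08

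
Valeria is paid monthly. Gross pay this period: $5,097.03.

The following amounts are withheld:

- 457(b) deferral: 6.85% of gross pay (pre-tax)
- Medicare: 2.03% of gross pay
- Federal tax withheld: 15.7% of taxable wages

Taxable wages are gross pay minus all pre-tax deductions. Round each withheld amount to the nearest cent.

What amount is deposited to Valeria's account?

$3,898.99

457(b) deferral: $5,097.03 × 0.0685 = $349.15
Taxable wages = $5,097.03 − $349.15 = $4,747.88
Federal tax withheld: $4,747.88 × 0.157 = $745.42
Medicare: $5,097.03 × 0.0203 = $103.47
Total deductions = $349.15 + $745.42 + $103.47 = $1,198.04
Net pay = $5,097.03 − $1,198.04 = $3,898.99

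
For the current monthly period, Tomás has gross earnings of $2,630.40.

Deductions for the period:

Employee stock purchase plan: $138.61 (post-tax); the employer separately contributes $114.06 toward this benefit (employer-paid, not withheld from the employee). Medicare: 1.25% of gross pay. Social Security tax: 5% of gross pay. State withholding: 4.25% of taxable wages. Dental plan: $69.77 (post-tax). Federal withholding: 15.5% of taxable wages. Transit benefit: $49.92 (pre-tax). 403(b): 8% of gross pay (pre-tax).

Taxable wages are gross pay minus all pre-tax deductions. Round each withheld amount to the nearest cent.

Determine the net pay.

Transit benefit: $49.92
403(b): $2,630.40 × 0.08 = $210.43
Pre-tax total = $49.92 + $210.43 = $260.35
Taxable wages = $2,630.40 − $260.35 = $2,370.05
State withholding: $2,370.05 × 0.0425 = $100.73
Federal withholding: $2,370.05 × 0.155 = $367.36
Social Security tax: $2,630.40 × 0.05 = $131.52
Medicare: $2,630.40 × 0.0125 = $32.88
Dental plan: $69.77
Employee stock purchase plan: $138.61
(Employer's $114.06 toward employee stock purchase plan is not withheld from the employee.)
Total deductions = $49.92 + $210.43 + $100.73 + $367.36 + $131.52 + $32.88 + $69.77 + $138.61 = $1,101.22
Net pay = $2,630.40 − $1,101.22 = $1,529.18

$1,529.18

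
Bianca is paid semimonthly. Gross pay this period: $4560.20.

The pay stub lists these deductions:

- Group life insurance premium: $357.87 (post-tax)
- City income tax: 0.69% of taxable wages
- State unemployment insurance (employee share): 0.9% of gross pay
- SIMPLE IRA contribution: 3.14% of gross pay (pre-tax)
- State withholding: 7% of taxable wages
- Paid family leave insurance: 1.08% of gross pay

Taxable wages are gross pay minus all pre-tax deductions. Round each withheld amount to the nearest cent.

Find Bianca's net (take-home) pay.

SIMPLE IRA contribution: $4560.20 × 0.0314 = $143.19
Taxable wages = $4560.20 − $143.19 = $4417.01
City income tax: $4417.01 × 0.0069 = $30.48
State withholding: $4417.01 × 0.07 = $309.19
State unemployment insurance (employee share): $4560.20 × 0.009 = $41.04
Paid family leave insurance: $4560.20 × 0.0108 = $49.25
Group life insurance premium: $357.87
Total deductions = $143.19 + $30.48 + $309.19 + $41.04 + $49.25 + $357.87 = $931.02
Net pay = $4560.20 − $931.02 = $3629.18

$3629.18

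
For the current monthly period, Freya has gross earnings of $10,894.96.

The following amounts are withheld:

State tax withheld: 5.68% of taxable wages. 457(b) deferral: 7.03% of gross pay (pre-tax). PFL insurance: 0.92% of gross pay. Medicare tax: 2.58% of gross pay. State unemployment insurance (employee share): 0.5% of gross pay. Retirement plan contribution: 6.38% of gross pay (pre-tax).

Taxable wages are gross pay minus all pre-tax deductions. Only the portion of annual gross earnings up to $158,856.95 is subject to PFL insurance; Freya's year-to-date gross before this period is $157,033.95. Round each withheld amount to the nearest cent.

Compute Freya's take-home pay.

$8,545.76

Retirement plan contribution: $10,894.96 × 0.0638 = $695.10
457(b) deferral: $10,894.96 × 0.0703 = $765.92
Pre-tax total = $695.10 + $765.92 = $1,461.02
Taxable wages = $10,894.96 − $1,461.02 = $9,433.94
State tax withheld: $9,433.94 × 0.0568 = $535.85
Medicare tax: $10,894.96 × 0.0258 = $281.09
State unemployment insurance (employee share): $10,894.96 × 0.005 = $54.47
PFL insurance: only $158,856.95 − $157,033.95 = $1,823.00 of this check is subject → $1,823.00 × 0.0092 = $16.77
Total deductions = $695.10 + $765.92 + $535.85 + $281.09 + $54.47 + $16.77 = $2,349.20
Net pay = $10,894.96 − $2,349.20 = $8,545.76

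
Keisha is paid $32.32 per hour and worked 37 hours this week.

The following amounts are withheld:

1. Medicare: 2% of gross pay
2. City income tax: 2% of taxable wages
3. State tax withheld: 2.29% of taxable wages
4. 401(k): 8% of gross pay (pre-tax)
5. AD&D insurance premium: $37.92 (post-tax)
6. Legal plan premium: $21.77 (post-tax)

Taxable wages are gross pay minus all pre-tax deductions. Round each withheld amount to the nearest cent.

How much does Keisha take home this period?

Gross pay: 37 × $32.32 = $1,195.84
401(k): $1,195.84 × 0.08 = $95.67
Taxable wages = $1,195.84 − $95.67 = $1,100.17
State tax withheld: $1,100.17 × 0.0229 = $25.19
City income tax: $1,100.17 × 0.02 = $22.00
Medicare: $1,195.84 × 0.02 = $23.92
AD&D insurance premium: $37.92
Legal plan premium: $21.77
Total deductions = $95.67 + $25.19 + $22.00 + $23.92 + $37.92 + $21.77 = $226.47
Net pay = $1,195.84 − $226.47 = $969.37

$969.37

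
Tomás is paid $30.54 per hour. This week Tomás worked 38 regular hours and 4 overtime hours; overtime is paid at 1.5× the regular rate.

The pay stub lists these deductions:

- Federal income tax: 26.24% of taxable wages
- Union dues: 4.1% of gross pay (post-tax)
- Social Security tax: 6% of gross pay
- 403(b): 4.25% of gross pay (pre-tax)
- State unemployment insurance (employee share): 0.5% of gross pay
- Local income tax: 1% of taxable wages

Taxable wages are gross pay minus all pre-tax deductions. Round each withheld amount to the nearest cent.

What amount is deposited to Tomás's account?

Regular pay: 38 × $30.54 = $1,160.52
Overtime pay: 4 × $30.54 × 1.5 = $183.24
Gross pay = $1,160.52 + $183.24 = $1,343.76
403(b): $1,343.76 × 0.0425 = $57.11
Taxable wages = $1,343.76 − $57.11 = $1,286.65
Local income tax: $1,286.65 × 0.01 = $12.87
Federal income tax: $1,286.65 × 0.2624 = $337.62
Social Security tax: $1,343.76 × 0.06 = $80.63
State unemployment insurance (employee share): $1,343.76 × 0.005 = $6.72
Union dues: $1,343.76 × 0.041 = $55.09
Total deductions = $57.11 + $12.87 + $337.62 + $80.63 + $6.72 + $55.09 = $550.04
Net pay = $1,343.76 − $550.04 = $793.72

$793.72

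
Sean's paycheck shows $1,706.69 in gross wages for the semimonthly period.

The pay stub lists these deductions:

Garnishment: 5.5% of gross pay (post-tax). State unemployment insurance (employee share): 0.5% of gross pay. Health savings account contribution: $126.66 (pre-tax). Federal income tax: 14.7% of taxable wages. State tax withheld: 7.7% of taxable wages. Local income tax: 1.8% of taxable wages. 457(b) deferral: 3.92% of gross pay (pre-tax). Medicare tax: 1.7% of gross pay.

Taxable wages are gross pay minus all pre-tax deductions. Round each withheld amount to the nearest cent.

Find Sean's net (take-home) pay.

$1,015.54

457(b) deferral: $1,706.69 × 0.0392 = $66.90
Health savings account contribution: $126.66
Pre-tax total = $66.90 + $126.66 = $193.56
Taxable wages = $1,706.69 − $193.56 = $1,513.13
State tax withheld: $1,513.13 × 0.077 = $116.51
Local income tax: $1,513.13 × 0.018 = $27.24
Federal income tax: $1,513.13 × 0.147 = $222.43
Medicare tax: $1,706.69 × 0.017 = $29.01
State unemployment insurance (employee share): $1,706.69 × 0.005 = $8.53
Garnishment: $1,706.69 × 0.055 = $93.87
Total deductions = $66.90 + $126.66 + $116.51 + $27.24 + $222.43 + $29.01 + $8.53 + $93.87 = $691.15
Net pay = $1,706.69 − $691.15 = $1,015.54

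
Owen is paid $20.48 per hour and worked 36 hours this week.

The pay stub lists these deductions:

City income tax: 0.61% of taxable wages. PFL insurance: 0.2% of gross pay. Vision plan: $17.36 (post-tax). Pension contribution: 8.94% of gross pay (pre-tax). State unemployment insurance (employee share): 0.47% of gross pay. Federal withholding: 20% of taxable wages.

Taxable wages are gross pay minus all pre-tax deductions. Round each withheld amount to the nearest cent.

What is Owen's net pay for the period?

$510.70

Gross pay: 36 × $20.48 = $737.28
Pension contribution: $737.28 × 0.0894 = $65.91
Taxable wages = $737.28 − $65.91 = $671.37
Federal withholding: $671.37 × 0.2 = $134.27
City income tax: $671.37 × 0.0061 = $4.10
State unemployment insurance (employee share): $737.28 × 0.0047 = $3.47
PFL insurance: $737.28 × 0.002 = $1.47
Vision plan: $17.36
Total deductions = $65.91 + $134.27 + $4.10 + $3.47 + $1.47 + $17.36 = $226.58
Net pay = $737.28 − $226.58 = $510.70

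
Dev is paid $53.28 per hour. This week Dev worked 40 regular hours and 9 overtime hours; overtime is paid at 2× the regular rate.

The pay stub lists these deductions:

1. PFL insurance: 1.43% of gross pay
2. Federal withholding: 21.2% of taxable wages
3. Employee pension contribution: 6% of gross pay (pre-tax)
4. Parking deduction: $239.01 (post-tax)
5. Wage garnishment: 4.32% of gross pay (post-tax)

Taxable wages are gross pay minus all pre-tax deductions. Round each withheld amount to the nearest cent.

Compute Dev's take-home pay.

$1872.31

Regular pay: 40 × $53.28 = $2131.20
Overtime pay: 9 × $53.28 × 2 = $959.04
Gross pay = $2131.20 + $959.04 = $3090.24
Employee pension contribution: $3090.24 × 0.06 = $185.41
Taxable wages = $3090.24 − $185.41 = $2904.83
Federal withholding: $2904.83 × 0.212 = $615.82
PFL insurance: $3090.24 × 0.0143 = $44.19
Parking deduction: $239.01
Wage garnishment: $3090.24 × 0.0432 = $133.50
Total deductions = $185.41 + $615.82 + $44.19 + $239.01 + $133.50 = $1217.93
Net pay = $3090.24 − $1217.93 = $1872.31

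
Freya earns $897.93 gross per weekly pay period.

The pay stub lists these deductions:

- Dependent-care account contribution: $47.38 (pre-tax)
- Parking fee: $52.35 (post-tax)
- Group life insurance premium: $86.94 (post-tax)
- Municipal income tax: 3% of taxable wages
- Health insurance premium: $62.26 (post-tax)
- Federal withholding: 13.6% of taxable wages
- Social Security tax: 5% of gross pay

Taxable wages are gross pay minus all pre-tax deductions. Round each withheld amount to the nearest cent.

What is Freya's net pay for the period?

$462.91

Dependent-care account contribution: $47.38
Taxable wages = $897.93 − $47.38 = $850.55
Municipal income tax: $850.55 × 0.03 = $25.52
Federal withholding: $850.55 × 0.136 = $115.67
Social Security tax: $897.93 × 0.05 = $44.90
Group life insurance premium: $86.94
Parking fee: $52.35
Health insurance premium: $62.26
Total deductions = $47.38 + $25.52 + $115.67 + $44.90 + $86.94 + $52.35 + $62.26 = $435.02
Net pay = $897.93 − $435.02 = $462.91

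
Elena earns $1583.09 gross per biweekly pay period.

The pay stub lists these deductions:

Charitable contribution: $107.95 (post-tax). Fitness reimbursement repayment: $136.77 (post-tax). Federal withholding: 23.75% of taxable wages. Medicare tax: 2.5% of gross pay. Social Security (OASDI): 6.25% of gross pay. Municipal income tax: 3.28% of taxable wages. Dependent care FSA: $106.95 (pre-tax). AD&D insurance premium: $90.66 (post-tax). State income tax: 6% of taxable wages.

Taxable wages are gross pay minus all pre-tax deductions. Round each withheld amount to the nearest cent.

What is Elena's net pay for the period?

$514.67

Dependent care FSA: $106.95
Taxable wages = $1583.09 − $106.95 = $1476.14
State income tax: $1476.14 × 0.06 = $88.57
Federal withholding: $1476.14 × 0.2375 = $350.58
Municipal income tax: $1476.14 × 0.0328 = $48.42
Social Security (OASDI): $1583.09 × 0.0625 = $98.94
Medicare tax: $1583.09 × 0.025 = $39.58
Fitness reimbursement repayment: $136.77
Charitable contribution: $107.95
AD&D insurance premium: $90.66
Total deductions = $106.95 + $88.57 + $350.58 + $48.42 + $98.94 + $39.58 + $136.77 + $107.95 + $90.66 = $1068.42
Net pay = $1583.09 − $1068.42 = $514.67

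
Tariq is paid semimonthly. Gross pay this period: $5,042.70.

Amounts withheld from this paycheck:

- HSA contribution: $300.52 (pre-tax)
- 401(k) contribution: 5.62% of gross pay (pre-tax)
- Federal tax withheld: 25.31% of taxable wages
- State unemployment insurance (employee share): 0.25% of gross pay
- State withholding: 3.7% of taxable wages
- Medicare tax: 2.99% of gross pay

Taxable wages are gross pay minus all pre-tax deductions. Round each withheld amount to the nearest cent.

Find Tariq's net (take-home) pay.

$3,001.90

HSA contribution: $300.52
401(k) contribution: $5,042.70 × 0.0562 = $283.40
Pre-tax total = $300.52 + $283.40 = $583.92
Taxable wages = $5,042.70 − $583.92 = $4,458.78
State withholding: $4,458.78 × 0.037 = $164.97
Federal tax withheld: $4,458.78 × 0.2531 = $1,128.52
State unemployment insurance (employee share): $5,042.70 × 0.0025 = $12.61
Medicare tax: $5,042.70 × 0.0299 = $150.78
Total deductions = $300.52 + $283.40 + $164.97 + $1,128.52 + $12.61 + $150.78 = $2,040.80
Net pay = $5,042.70 − $2,040.80 = $3,001.90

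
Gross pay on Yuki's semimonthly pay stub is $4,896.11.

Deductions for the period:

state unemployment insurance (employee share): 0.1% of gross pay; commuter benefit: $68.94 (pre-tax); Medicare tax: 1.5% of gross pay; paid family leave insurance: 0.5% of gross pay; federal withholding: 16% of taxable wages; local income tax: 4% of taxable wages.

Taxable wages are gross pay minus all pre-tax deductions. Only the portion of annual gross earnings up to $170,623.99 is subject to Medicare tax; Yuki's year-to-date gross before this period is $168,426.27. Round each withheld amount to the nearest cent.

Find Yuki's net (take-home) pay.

Commuter benefit: $68.94
Taxable wages = $4,896.11 − $68.94 = $4,827.17
Federal withholding: $4,827.17 × 0.16 = $772.35
Local income tax: $4,827.17 × 0.04 = $193.09
State unemployment insurance (employee share): $4,896.11 × 0.001 = $4.90
Paid family leave insurance: $4,896.11 × 0.005 = $24.48
Medicare tax: only $170,623.99 − $168,426.27 = $2,197.72 of this check is subject → $2,197.72 × 0.015 = $32.97
Total deductions = $68.94 + $772.35 + $193.09 + $4.90 + $24.48 + $32.97 = $1,096.73
Net pay = $4,896.11 − $1,096.73 = $3,799.38

$3,799.38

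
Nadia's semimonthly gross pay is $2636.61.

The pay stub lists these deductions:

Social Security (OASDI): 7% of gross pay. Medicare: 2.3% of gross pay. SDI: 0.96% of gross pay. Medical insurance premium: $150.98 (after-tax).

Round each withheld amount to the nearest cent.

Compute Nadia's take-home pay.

Medicare: $2636.61 × 0.023 = $60.64
SDI: $2636.61 × 0.0096 = $25.31
Social Security (OASDI): $2636.61 × 0.07 = $184.56
Medical insurance premium: $150.98
Total deductions = $60.64 + $25.31 + $184.56 + $150.98 = $421.49
Net pay = $2636.61 − $421.49 = $2215.12

$2215.12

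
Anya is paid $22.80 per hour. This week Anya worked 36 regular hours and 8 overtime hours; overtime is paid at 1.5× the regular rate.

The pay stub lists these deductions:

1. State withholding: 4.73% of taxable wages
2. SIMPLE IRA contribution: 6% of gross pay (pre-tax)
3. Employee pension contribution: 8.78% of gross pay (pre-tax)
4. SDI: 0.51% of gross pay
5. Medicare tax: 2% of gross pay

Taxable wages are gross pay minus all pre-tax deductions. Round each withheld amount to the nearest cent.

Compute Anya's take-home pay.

Regular pay: 36 × $22.80 = $820.80
Overtime pay: 8 × $22.80 × 1.5 = $273.60
Gross pay = $820.80 + $273.60 = $1,094.40
Employee pension contribution: $1,094.40 × 0.0878 = $96.09
SIMPLE IRA contribution: $1,094.40 × 0.06 = $65.66
Pre-tax total = $96.09 + $65.66 = $161.75
Taxable wages = $1,094.40 − $161.75 = $932.65
State withholding: $932.65 × 0.0473 = $44.11
Medicare tax: $1,094.40 × 0.02 = $21.89
SDI: $1,094.40 × 0.0051 = $5.58
Total deductions = $96.09 + $65.66 + $44.11 + $21.89 + $5.58 = $233.33
Net pay = $1,094.40 − $233.33 = $861.07

$861.07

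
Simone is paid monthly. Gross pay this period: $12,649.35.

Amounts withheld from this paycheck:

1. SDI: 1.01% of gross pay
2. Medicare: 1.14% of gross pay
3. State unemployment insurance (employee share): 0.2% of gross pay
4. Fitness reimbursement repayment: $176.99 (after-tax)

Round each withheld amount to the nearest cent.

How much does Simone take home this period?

$12,175.10

State unemployment insurance (employee share): $12,649.35 × 0.002 = $25.30
Medicare: $12,649.35 × 0.0114 = $144.20
SDI: $12,649.35 × 0.0101 = $127.76
Fitness reimbursement repayment: $176.99
Total deductions = $25.30 + $144.20 + $127.76 + $176.99 = $474.25
Net pay = $12,649.35 − $474.25 = $12,175.10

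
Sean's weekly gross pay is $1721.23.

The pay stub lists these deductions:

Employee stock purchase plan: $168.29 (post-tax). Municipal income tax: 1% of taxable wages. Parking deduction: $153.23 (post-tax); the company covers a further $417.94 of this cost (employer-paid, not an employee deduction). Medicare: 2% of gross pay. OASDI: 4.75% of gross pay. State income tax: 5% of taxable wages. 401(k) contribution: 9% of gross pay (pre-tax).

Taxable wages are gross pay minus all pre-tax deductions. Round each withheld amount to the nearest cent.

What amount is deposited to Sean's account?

$1034.64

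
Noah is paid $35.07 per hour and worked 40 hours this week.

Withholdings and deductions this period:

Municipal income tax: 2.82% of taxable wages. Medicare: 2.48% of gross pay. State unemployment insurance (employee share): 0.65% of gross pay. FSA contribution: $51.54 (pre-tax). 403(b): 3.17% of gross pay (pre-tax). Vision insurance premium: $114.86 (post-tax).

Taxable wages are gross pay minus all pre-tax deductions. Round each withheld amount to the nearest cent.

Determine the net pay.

$1111.17

Gross pay: 40 × $35.07 = $1402.80
403(b): $1402.80 × 0.0317 = $44.47
FSA contribution: $51.54
Pre-tax total = $44.47 + $51.54 = $96.01
Taxable wages = $1402.80 − $96.01 = $1306.79
Municipal income tax: $1306.79 × 0.0282 = $36.85
Medicare: $1402.80 × 0.0248 = $34.79
State unemployment insurance (employee share): $1402.80 × 0.0065 = $9.12
Vision insurance premium: $114.86
Total deductions = $44.47 + $51.54 + $36.85 + $34.79 + $9.12 + $114.86 = $291.63
Net pay = $1402.80 − $291.63 = $1111.17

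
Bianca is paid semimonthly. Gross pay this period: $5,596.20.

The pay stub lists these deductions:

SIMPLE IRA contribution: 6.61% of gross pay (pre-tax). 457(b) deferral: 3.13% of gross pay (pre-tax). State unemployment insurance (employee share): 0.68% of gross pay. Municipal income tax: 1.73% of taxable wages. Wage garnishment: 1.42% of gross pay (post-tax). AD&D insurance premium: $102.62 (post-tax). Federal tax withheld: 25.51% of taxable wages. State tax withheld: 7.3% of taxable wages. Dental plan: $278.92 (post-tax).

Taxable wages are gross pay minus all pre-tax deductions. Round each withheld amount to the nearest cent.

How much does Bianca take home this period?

$2,807.42

457(b) deferral: $5,596.20 × 0.0313 = $175.16
SIMPLE IRA contribution: $5,596.20 × 0.0661 = $369.91
Pre-tax total = $175.16 + $369.91 = $545.07
Taxable wages = $5,596.20 − $545.07 = $5,051.13
Municipal income tax: $5,051.13 × 0.0173 = $87.38
State tax withheld: $5,051.13 × 0.073 = $368.73
Federal tax withheld: $5,051.13 × 0.2551 = $1,288.54
State unemployment insurance (employee share): $5,596.20 × 0.0068 = $38.05
Wage garnishment: $5,596.20 × 0.0142 = $79.47
Dental plan: $278.92
AD&D insurance premium: $102.62
Total deductions = $175.16 + $369.91 + $87.38 + $368.73 + $1,288.54 + $38.05 + $79.47 + $278.92 + $102.62 = $2,788.78
Net pay = $5,596.20 − $2,788.78 = $2,807.42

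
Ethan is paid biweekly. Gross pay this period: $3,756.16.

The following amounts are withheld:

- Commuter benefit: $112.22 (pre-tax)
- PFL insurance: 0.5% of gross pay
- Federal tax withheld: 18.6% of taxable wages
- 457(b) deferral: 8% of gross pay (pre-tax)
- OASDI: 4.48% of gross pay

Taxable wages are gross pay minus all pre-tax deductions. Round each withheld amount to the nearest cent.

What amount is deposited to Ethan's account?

$2,534.51

457(b) deferral: $3,756.16 × 0.08 = $300.49
Commuter benefit: $112.22
Pre-tax total = $300.49 + $112.22 = $412.71
Taxable wages = $3,756.16 − $412.71 = $3,343.45
Federal tax withheld: $3,343.45 × 0.186 = $621.88
PFL insurance: $3,756.16 × 0.005 = $18.78
OASDI: $3,756.16 × 0.0448 = $168.28
Total deductions = $300.49 + $112.22 + $621.88 + $18.78 + $168.28 = $1,221.65
Net pay = $3,756.16 − $1,221.65 = $2,534.51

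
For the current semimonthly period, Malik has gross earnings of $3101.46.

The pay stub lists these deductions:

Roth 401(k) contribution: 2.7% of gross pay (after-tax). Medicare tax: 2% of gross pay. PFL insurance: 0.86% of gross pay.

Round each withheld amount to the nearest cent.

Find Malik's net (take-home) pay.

$2929.02

PFL insurance: $3101.46 × 0.0086 = $26.67
Medicare tax: $3101.46 × 0.02 = $62.03
Roth 401(k) contribution: $3101.46 × 0.027 = $83.74
Total deductions = $26.67 + $62.03 + $83.74 = $172.44
Net pay = $3101.46 − $172.44 = $2929.02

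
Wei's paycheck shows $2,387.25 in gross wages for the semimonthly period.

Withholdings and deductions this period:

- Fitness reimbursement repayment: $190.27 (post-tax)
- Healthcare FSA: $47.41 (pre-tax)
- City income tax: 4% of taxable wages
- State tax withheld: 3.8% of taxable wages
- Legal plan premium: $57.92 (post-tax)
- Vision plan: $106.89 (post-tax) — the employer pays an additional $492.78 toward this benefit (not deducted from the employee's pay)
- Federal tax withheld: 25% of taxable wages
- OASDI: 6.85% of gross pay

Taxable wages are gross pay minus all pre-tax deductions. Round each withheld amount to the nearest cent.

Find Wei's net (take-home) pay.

$1,053.77

Healthcare FSA: $47.41
Taxable wages = $2,387.25 − $47.41 = $2,339.84
State tax withheld: $2,339.84 × 0.038 = $88.91
City income tax: $2,339.84 × 0.04 = $93.59
Federal tax withheld: $2,339.84 × 0.25 = $584.96
OASDI: $2,387.25 × 0.0685 = $163.53
Legal plan premium: $57.92
Fitness reimbursement repayment: $190.27
Vision plan: $106.89
(Employer's $492.78 toward vision plan is not withheld from the employee.)
Total deductions = $47.41 + $88.91 + $93.59 + $584.96 + $163.53 + $57.92 + $190.27 + $106.89 = $1,333.48
Net pay = $2,387.25 − $1,333.48 = $1,053.77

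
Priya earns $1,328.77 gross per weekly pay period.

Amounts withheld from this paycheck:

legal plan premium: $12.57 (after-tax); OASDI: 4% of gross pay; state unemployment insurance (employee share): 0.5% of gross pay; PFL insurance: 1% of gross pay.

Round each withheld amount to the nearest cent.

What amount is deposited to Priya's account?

$1,243.12

PFL insurance: $1,328.77 × 0.01 = $13.29
OASDI: $1,328.77 × 0.04 = $53.15
State unemployment insurance (employee share): $1,328.77 × 0.005 = $6.64
Legal plan premium: $12.57
Total deductions = $13.29 + $53.15 + $6.64 + $12.57 = $85.65
Net pay = $1,328.77 − $85.65 = $1,243.12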